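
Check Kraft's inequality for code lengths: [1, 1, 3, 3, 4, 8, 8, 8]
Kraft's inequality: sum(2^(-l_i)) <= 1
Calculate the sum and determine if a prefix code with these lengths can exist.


Sum = 2^(-1) + 2^(-1) + 2^(-3) + 2^(-3) + 2^(-4) + 2^(-8) + 2^(-8) + 2^(-8)
    = 0.5 + 0.5 + 0.125 + 0.125 + 0.0625 + 0.00390625 + 0.00390625 + 0.00390625
    = 339/256 = 1.32421875
Since 1.32421875 > 1, Kraft's inequality is NOT satisfied.
A prefix code with these lengths CANNOT exist.

Kraft sum = 1.32421875. Not satisfied.


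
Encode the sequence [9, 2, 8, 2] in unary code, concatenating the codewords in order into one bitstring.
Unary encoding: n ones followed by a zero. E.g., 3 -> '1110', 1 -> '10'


Encode each number as n ones followed by a terminating 0:
  9 -> 1111111110 (10 bits)
  2 -> 110 (3 bits)
  8 -> 111111110 (9 bits)
  2 -> 110 (3 bits)
Total length = 10 + 3 + 9 + 3 = 25 bits.

Unary([9, 2, 8, 2]) = 1111111110110111111110110 (25 bits)


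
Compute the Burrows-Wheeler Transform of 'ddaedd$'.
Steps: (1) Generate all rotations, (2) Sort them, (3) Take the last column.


Rotations (sorted):
  0: $ddaedd -> last char: d
  1: aedd$dd -> last char: d
  2: d$ddaed -> last char: d
  3: daedd$d -> last char: d
  4: dd$ddae -> last char: e
  5: ddaedd$ -> last char: $
  6: edd$dda -> last char: a


BWT = dddde$a


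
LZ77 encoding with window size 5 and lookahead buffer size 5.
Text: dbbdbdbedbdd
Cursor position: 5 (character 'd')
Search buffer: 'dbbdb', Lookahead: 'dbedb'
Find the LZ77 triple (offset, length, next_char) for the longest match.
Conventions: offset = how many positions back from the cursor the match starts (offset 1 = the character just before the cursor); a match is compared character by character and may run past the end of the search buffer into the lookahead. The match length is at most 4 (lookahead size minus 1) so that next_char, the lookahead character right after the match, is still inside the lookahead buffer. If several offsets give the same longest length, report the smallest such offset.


Try each offset into the search buffer:
  offset=1 (pos 4, char 'b'): match length 0
  offset=2 (pos 3, char 'd'): match length 2
  offset=3 (pos 2, char 'b'): match length 0
  offset=4 (pos 1, char 'b'): match length 0
  offset=5 (pos 0, char 'd'): match length 2
Longest match has length 2, found at offsets 2, 5; take the smallest, offset 2.
next_char = character at position 5 + 2 = 7 -> 'e'

Best match: offset=2, length=2 (matching 'db' starting at position 3)
LZ77 triple: (2, 2, 'e')


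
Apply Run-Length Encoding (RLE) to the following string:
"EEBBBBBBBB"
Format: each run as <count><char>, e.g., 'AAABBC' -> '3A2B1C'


Scanning runs left to right:
  i=0: run of 'E' x 2 -> '2E'
  i=2: run of 'B' x 8 -> '8B'

RLE = 2E8B


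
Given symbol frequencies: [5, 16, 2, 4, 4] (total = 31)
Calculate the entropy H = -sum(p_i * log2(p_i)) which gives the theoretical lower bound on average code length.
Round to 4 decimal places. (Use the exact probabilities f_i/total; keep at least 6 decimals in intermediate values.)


Per-symbol terms -p_i * log2(p_i) with p_i = f_i/31:
  p = 5/31 = 0.161290: log2(p) = -2.632268, -p*log2(p) = 0.424559
  p = 16/31 = 0.516129: log2(p) = -0.954196, -p*log2(p) = 0.492488
  p = 2/31 = 0.064516: log2(p) = -3.954196, -p*log2(p) = 0.255109
  p = 4/31 = 0.129032: log2(p) = -2.954196, -p*log2(p) = 0.381187
  p = 4/31 = 0.129032: log2(p) = -2.954196, -p*log2(p) = 0.381187
H = 0.424559 + 0.492488 + 0.255109 + 0.381187 + 0.381187 = 1.934530

H = 1.9345 bits/symbol


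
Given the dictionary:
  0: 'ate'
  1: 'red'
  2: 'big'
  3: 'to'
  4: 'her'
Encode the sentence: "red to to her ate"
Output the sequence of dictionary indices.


Look up each word in the dictionary:
  'red' -> 1
  'to' -> 3
  'to' -> 3
  'her' -> 4
  'ate' -> 0

Encoded: [1, 3, 3, 4, 0]


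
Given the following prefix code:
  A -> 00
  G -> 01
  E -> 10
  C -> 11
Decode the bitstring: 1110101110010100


Decoding step by step:
Bits 11 -> C
Bits 10 -> E
Bits 10 -> E
Bits 11 -> C
Bits 10 -> E
Bits 01 -> G
Bits 01 -> G
Bits 00 -> A


Decoded message: CEECEGGA


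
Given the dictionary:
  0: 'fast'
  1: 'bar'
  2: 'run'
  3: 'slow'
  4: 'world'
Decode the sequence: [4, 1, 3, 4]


Look up each index in the dictionary:
  4 -> 'world'
  1 -> 'bar'
  3 -> 'slow'
  4 -> 'world'

Decoded: "world bar slow world"


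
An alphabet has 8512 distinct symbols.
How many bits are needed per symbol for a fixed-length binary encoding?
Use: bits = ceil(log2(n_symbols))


log2(8512) = 13.0553
Bracket: 2^13 = 8192 < 8512 <= 2^14 = 16384
So ceil(log2(8512)) = 14

bits = ceil(log2(8512)) = ceil(13.0553) = 14 bits


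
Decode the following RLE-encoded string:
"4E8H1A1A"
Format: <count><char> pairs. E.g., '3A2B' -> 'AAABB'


Expanding each <count><char> pair:
  4E -> 'EEEE'
  8H -> 'HHHHHHHH'
  1A -> 'A'
  1A -> 'A'

Decoded = EEEEHHHHHHHHAA


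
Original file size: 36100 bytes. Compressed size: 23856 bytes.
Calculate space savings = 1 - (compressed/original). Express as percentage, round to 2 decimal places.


ratio = compressed/original = 23856/36100 = 0.660831
savings = 1 - ratio = 1 - 0.660831 = 0.339169
as a percentage: 0.339169 * 100 = 33.92%

Space savings = 1 - 23856/36100 = 33.92%


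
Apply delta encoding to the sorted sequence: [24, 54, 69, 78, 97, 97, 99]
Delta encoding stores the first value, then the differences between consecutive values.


First value: 24
Deltas:
  54 - 24 = 30
  69 - 54 = 15
  78 - 69 = 9
  97 - 78 = 19
  97 - 97 = 0
  99 - 97 = 2


Delta encoded: [24, 30, 15, 9, 19, 0, 2]


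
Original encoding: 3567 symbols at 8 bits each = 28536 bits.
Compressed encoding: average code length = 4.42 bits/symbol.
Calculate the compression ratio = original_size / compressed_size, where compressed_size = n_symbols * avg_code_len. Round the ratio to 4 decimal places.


original_size = n_symbols * orig_bits = 3567 * 8 = 28536 bits
compressed_size = n_symbols * avg_code_len = 3567 * 4.42 = 15766.14 bits
ratio = original_size / compressed_size = 28536 / 15766.14 = 1.81

Compression ratio = 1.81


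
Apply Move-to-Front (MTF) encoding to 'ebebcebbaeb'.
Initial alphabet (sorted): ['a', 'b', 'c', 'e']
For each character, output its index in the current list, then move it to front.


MTF encoding:
'e': index 3 in ['a', 'b', 'c', 'e'] -> ['e', 'a', 'b', 'c']
'b': index 2 in ['e', 'a', 'b', 'c'] -> ['b', 'e', 'a', 'c']
'e': index 1 in ['b', 'e', 'a', 'c'] -> ['e', 'b', 'a', 'c']
'b': index 1 in ['e', 'b', 'a', 'c'] -> ['b', 'e', 'a', 'c']
'c': index 3 in ['b', 'e', 'a', 'c'] -> ['c', 'b', 'e', 'a']
'e': index 2 in ['c', 'b', 'e', 'a'] -> ['e', 'c', 'b', 'a']
'b': index 2 in ['e', 'c', 'b', 'a'] -> ['b', 'e', 'c', 'a']
'b': index 0 in ['b', 'e', 'c', 'a'] -> ['b', 'e', 'c', 'a']
'a': index 3 in ['b', 'e', 'c', 'a'] -> ['a', 'b', 'e', 'c']
'e': index 2 in ['a', 'b', 'e', 'c'] -> ['e', 'a', 'b', 'c']
'b': index 2 in ['e', 'a', 'b', 'c'] -> ['b', 'e', 'a', 'c']


Output: [3, 2, 1, 1, 3, 2, 2, 0, 3, 2, 2]


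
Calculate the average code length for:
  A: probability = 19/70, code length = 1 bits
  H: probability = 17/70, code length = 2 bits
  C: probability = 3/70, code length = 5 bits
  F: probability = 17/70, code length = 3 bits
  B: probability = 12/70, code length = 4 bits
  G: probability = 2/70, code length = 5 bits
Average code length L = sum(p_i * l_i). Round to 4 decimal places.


Weighted contributions p_i * l_i:
  A: (19/70) * 1 = 19/70
  H: (17/70) * 2 = 34/70
  C: (3/70) * 5 = 15/70
  F: (17/70) * 3 = 51/70
  B: (12/70) * 4 = 48/70
  G: (2/70) * 5 = 10/70
Sum = (19 + 34 + 15 + 51 + 48 + 10)/70 = 177/70

L = 177/70 = 2.5286 bits/symbol


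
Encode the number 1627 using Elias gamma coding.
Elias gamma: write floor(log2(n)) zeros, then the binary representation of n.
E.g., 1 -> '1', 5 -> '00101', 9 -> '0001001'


num_bits = floor(log2(1627)) + 1 = 11
leading_zeros = num_bits - 1 = 10
binary(1627) = 11001011011

Elias gamma(1627) = '0000000000' + '11001011011' = 000000000011001011011 (21 bits)


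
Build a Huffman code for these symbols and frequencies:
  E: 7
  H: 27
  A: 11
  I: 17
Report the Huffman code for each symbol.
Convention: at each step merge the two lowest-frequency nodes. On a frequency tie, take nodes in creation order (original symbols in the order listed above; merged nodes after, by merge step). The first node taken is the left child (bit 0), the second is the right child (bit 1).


Huffman tree construction:
Step 1: Merge E(7) + A(11) = 18
Step 2: Merge I(17) + (E+A)(18) = 35
Step 3: Merge H(27) + (I+(E+A))(35) = 62
Read each symbol's code off the tree from the root (left child = 0, right child = 1).

Codes:
  E: 110 (length 3)
  H: 0 (length 1)
  A: 111 (length 3)
  I: 10 (length 2)
Average code length: 115/62 = 1.8548 bits/symbol


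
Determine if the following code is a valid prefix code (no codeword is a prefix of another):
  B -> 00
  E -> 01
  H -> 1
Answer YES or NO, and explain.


Checking each pair (does one codeword prefix another?):
  B='00' vs E='01': no prefix
  B='00' vs H='1': no prefix
  E='01' vs B='00': no prefix
  E='01' vs H='1': no prefix
  H='1' vs B='00': no prefix
  H='1' vs E='01': no prefix
No violation found over all pairs.

YES -- this is a valid prefix code. No codeword is a prefix of any other codeword.


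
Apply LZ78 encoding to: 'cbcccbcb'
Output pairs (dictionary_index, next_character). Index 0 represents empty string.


LZ78 encoding steps:
Dictionary: {0: ''}
Step 1: w='' (idx 0), next='c' -> output (0, 'c'), add 'c' as idx 1
Step 2: w='' (idx 0), next='b' -> output (0, 'b'), add 'b' as idx 2
Step 3: w='c' (idx 1), next='c' -> output (1, 'c'), add 'cc' as idx 3
Step 4: w='c' (idx 1), next='b' -> output (1, 'b'), add 'cb' as idx 4
Step 5: w='cb' (idx 4), end of input -> output (4, '')


Encoded: [(0, 'c'), (0, 'b'), (1, 'c'), (1, 'b'), (4, '')]


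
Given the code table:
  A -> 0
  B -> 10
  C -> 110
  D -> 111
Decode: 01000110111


Decoding:
0 -> A
10 -> B
0 -> A
0 -> A
110 -> C
111 -> D


Result: ABAACD


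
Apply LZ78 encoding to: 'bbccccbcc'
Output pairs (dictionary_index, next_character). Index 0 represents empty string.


LZ78 encoding steps:
Dictionary: {0: ''}
Step 1: w='' (idx 0), next='b' -> output (0, 'b'), add 'b' as idx 1
Step 2: w='b' (idx 1), next='c' -> output (1, 'c'), add 'bc' as idx 2
Step 3: w='' (idx 0), next='c' -> output (0, 'c'), add 'c' as idx 3
Step 4: w='c' (idx 3), next='c' -> output (3, 'c'), add 'cc' as idx 4
Step 5: w='bc' (idx 2), next='c' -> output (2, 'c'), add 'bcc' as idx 5


Encoded: [(0, 'b'), (1, 'c'), (0, 'c'), (3, 'c'), (2, 'c')]


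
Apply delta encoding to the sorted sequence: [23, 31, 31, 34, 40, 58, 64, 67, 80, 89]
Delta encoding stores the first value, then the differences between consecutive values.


First value: 23
Deltas:
  31 - 23 = 8
  31 - 31 = 0
  34 - 31 = 3
  40 - 34 = 6
  58 - 40 = 18
  64 - 58 = 6
  67 - 64 = 3
  80 - 67 = 13
  89 - 80 = 9


Delta encoded: [23, 8, 0, 3, 6, 18, 6, 3, 13, 9]


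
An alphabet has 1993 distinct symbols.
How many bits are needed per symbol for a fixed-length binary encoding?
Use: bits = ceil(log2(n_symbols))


log2(1993) = 10.9607
Bracket: 2^10 = 1024 < 1993 <= 2^11 = 2048
So ceil(log2(1993)) = 11

bits = ceil(log2(1993)) = ceil(10.9607) = 11 bits


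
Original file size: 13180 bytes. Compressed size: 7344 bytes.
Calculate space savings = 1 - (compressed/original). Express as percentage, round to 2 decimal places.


ratio = compressed/original = 7344/13180 = 0.557208
savings = 1 - ratio = 1 - 0.557208 = 0.442792
as a percentage: 0.442792 * 100 = 44.28%

Space savings = 1 - 7344/13180 = 44.28%


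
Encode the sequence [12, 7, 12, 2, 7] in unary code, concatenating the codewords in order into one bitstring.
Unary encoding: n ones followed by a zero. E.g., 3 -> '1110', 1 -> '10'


Encode each number as n ones followed by a terminating 0:
  12 -> 1111111111110 (13 bits)
  7 -> 11111110 (8 bits)
  12 -> 1111111111110 (13 bits)
  2 -> 110 (3 bits)
  7 -> 11111110 (8 bits)
Total length = 13 + 8 + 13 + 3 + 8 = 45 bits.

Unary([12, 7, 12, 2, 7]) = 111111111111011111110111111111111011011111110 (45 bits)


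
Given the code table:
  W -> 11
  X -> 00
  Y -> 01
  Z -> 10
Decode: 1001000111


Decoding:
10 -> Z
01 -> Y
00 -> X
01 -> Y
11 -> W


Result: ZYXYW


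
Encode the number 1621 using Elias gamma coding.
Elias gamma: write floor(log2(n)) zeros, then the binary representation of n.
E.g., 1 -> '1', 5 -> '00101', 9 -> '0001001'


num_bits = floor(log2(1621)) + 1 = 11
leading_zeros = num_bits - 1 = 10
binary(1621) = 11001010101

Elias gamma(1621) = '0000000000' + '11001010101' = 000000000011001010101 (21 bits)


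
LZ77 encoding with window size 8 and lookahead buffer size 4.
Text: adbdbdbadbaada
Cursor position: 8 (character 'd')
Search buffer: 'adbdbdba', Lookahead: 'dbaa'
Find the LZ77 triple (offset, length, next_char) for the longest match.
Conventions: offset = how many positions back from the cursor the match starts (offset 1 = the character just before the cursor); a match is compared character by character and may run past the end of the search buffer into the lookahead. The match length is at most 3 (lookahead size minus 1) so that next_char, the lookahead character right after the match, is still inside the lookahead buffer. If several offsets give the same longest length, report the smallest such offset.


Try each offset into the search buffer:
  offset=1 (pos 7, char 'a'): match length 0
  offset=2 (pos 6, char 'b'): match length 0
  offset=3 (pos 5, char 'd'): match length 3
  offset=4 (pos 4, char 'b'): match length 0
  offset=5 (pos 3, char 'd'): match length 2
  offset=6 (pos 2, char 'b'): match length 0
  offset=7 (pos 1, char 'd'): match length 2
  offset=8 (pos 0, char 'a'): match length 0
Longest match has length 3 at offset 3.
next_char = character at position 8 + 3 = 11 -> 'a'

Best match: offset=3, length=3 (matching 'dba' starting at position 5)
LZ77 triple: (3, 3, 'a')


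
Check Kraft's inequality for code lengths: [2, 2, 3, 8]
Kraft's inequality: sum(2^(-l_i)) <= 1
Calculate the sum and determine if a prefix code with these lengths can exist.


Sum = 2^(-2) + 2^(-2) + 2^(-3) + 2^(-8)
    = 0.25 + 0.25 + 0.125 + 0.00390625
    = 161/256 = 0.62890625
Since 0.62890625 <= 1, Kraft's inequality IS satisfied.
A prefix code with these lengths CAN exist.

Kraft sum = 0.62890625. Satisfied.


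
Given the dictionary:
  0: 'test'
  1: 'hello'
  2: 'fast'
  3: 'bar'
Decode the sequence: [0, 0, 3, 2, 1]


Look up each index in the dictionary:
  0 -> 'test'
  0 -> 'test'
  3 -> 'bar'
  2 -> 'fast'
  1 -> 'hello'

Decoded: "test test bar fast hello"


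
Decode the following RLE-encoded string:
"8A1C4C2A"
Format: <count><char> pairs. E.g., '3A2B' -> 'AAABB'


Expanding each <count><char> pair:
  8A -> 'AAAAAAAA'
  1C -> 'C'
  4C -> 'CCCC'
  2A -> 'AA'

Decoded = AAAAAAAACCCCCAA


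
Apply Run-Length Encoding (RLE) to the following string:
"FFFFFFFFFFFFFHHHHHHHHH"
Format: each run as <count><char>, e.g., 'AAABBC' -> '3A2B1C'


Scanning runs left to right:
  i=0: run of 'F' x 13 -> '13F'
  i=13: run of 'H' x 9 -> '9H'

RLE = 13F9H


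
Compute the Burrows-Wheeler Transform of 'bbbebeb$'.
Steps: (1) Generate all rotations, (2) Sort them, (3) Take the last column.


Rotations (sorted):
  0: $bbbebeb -> last char: b
  1: b$bbbebe -> last char: e
  2: bbbebeb$ -> last char: $
  3: bbebeb$b -> last char: b
  4: beb$bbbe -> last char: e
  5: bebeb$bb -> last char: b
  6: eb$bbbeb -> last char: b
  7: ebeb$bbb -> last char: b


BWT = be$bebbb


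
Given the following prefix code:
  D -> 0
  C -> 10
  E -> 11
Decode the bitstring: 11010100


Decoding step by step:
Bits 11 -> E
Bits 0 -> D
Bits 10 -> C
Bits 10 -> C
Bits 0 -> D


Decoded message: EDCCD


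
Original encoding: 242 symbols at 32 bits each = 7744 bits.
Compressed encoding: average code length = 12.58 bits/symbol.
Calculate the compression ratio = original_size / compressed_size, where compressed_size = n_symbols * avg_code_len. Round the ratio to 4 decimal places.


original_size = n_symbols * orig_bits = 242 * 32 = 7744 bits
compressed_size = n_symbols * avg_code_len = 242 * 12.58 = 3044.36 bits
ratio = original_size / compressed_size = 7744 / 3044.36 = 2.5437

Compression ratio = 2.5437


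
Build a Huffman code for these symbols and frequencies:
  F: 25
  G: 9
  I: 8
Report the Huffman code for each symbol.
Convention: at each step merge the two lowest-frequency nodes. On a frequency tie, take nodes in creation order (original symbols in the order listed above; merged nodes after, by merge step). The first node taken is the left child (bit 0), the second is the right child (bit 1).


Huffman tree construction:
Step 1: Merge I(8) + G(9) = 17
Step 2: Merge (I+G)(17) + F(25) = 42
Read each symbol's code off the tree from the root (left child = 0, right child = 1).

Codes:
  F: 1 (length 1)
  G: 01 (length 2)
  I: 00 (length 2)
Average code length: 59/42 = 1.4048 bits/symbol


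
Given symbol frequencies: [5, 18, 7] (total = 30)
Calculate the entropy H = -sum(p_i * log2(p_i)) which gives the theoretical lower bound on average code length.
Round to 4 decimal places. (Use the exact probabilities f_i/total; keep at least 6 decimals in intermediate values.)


Per-symbol terms -p_i * log2(p_i) with p_i = f_i/30:
  p = 5/30 = 0.166667: log2(p) = -2.584963, -p*log2(p) = 0.430827
  p = 18/30 = 0.600000: log2(p) = -0.736966, -p*log2(p) = 0.442179
  p = 7/30 = 0.233333: log2(p) = -2.099536, -p*log2(p) = 0.489892
H = 0.430827 + 0.442179 + 0.489892 = 1.362898

H = 1.3629 bits/symbol


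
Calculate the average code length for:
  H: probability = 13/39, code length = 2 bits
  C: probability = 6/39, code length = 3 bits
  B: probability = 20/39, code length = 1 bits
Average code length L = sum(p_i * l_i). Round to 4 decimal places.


Weighted contributions p_i * l_i:
  H: (13/39) * 2 = 26/39
  C: (6/39) * 3 = 18/39
  B: (20/39) * 1 = 20/39
Sum = (26 + 18 + 20)/39 = 64/39

L = 64/39 = 1.6410 bits/symbol


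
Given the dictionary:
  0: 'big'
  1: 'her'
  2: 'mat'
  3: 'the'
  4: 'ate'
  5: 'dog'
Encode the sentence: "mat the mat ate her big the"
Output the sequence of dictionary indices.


Look up each word in the dictionary:
  'mat' -> 2
  'the' -> 3
  'mat' -> 2
  'ate' -> 4
  'her' -> 1
  'big' -> 0
  'the' -> 3

Encoded: [2, 3, 2, 4, 1, 0, 3]


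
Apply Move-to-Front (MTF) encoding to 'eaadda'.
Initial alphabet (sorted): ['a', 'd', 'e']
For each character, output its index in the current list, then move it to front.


MTF encoding:
'e': index 2 in ['a', 'd', 'e'] -> ['e', 'a', 'd']
'a': index 1 in ['e', 'a', 'd'] -> ['a', 'e', 'd']
'a': index 0 in ['a', 'e', 'd'] -> ['a', 'e', 'd']
'd': index 2 in ['a', 'e', 'd'] -> ['d', 'a', 'e']
'd': index 0 in ['d', 'a', 'e'] -> ['d', 'a', 'e']
'a': index 1 in ['d', 'a', 'e'] -> ['a', 'd', 'e']


Output: [2, 1, 0, 2, 0, 1]


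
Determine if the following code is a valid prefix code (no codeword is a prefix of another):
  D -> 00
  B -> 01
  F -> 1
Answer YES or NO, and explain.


Checking each pair (does one codeword prefix another?):
  D='00' vs B='01': no prefix
  D='00' vs F='1': no prefix
  B='01' vs D='00': no prefix
  B='01' vs F='1': no prefix
  F='1' vs D='00': no prefix
  F='1' vs B='01': no prefix
No violation found over all pairs.

YES -- this is a valid prefix code. No codeword is a prefix of any other codeword.


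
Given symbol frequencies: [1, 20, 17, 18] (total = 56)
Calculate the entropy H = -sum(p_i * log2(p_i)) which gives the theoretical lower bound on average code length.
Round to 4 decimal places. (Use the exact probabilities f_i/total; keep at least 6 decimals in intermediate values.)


Per-symbol terms -p_i * log2(p_i) with p_i = f_i/56:
  p = 1/56 = 0.017857: log2(p) = -5.807355, -p*log2(p) = 0.103703
  p = 20/56 = 0.357143: log2(p) = -1.485427, -p*log2(p) = 0.530510
  p = 17/56 = 0.303571: log2(p) = -1.719892, -p*log2(p) = 0.522110
  p = 18/56 = 0.321429: log2(p) = -1.637430, -p*log2(p) = 0.526317
H = 0.103703 + 0.530510 + 0.522110 + 0.526317 = 1.682640

H = 1.6826 bits/symbol


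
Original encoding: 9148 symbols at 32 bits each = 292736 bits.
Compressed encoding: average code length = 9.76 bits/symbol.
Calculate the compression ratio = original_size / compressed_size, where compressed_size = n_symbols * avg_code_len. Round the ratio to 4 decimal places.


original_size = n_symbols * orig_bits = 9148 * 32 = 292736 bits
compressed_size = n_symbols * avg_code_len = 9148 * 9.76 = 89284.48 bits
ratio = original_size / compressed_size = 292736 / 89284.48 = 3.2787

Compression ratio = 3.2787


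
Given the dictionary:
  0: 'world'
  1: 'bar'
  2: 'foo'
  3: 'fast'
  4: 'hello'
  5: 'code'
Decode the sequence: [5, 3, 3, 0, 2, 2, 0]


Look up each index in the dictionary:
  5 -> 'code'
  3 -> 'fast'
  3 -> 'fast'
  0 -> 'world'
  2 -> 'foo'
  2 -> 'foo'
  0 -> 'world'

Decoded: "code fast fast world foo foo world"


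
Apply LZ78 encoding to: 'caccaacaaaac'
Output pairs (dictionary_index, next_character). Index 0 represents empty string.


LZ78 encoding steps:
Dictionary: {0: ''}
Step 1: w='' (idx 0), next='c' -> output (0, 'c'), add 'c' as idx 1
Step 2: w='' (idx 0), next='a' -> output (0, 'a'), add 'a' as idx 2
Step 3: w='c' (idx 1), next='c' -> output (1, 'c'), add 'cc' as idx 3
Step 4: w='a' (idx 2), next='a' -> output (2, 'a'), add 'aa' as idx 4
Step 5: w='c' (idx 1), next='a' -> output (1, 'a'), add 'ca' as idx 5
Step 6: w='aa' (idx 4), next='a' -> output (4, 'a'), add 'aaa' as idx 6
Step 7: w='c' (idx 1), end of input -> output (1, '')


Encoded: [(0, 'c'), (0, 'a'), (1, 'c'), (2, 'a'), (1, 'a'), (4, 'a'), (1, '')]


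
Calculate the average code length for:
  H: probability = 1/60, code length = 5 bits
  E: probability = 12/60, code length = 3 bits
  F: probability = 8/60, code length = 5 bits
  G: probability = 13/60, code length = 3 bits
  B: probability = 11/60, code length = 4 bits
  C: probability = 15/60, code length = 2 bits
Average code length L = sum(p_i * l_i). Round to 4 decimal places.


Weighted contributions p_i * l_i:
  H: (1/60) * 5 = 5/60
  E: (12/60) * 3 = 36/60
  F: (8/60) * 5 = 40/60
  G: (13/60) * 3 = 39/60
  B: (11/60) * 4 = 44/60
  C: (15/60) * 2 = 30/60
Sum = (5 + 36 + 40 + 39 + 44 + 30)/60 = 194/60

L = 194/60 = 3.2333 bits/symbol


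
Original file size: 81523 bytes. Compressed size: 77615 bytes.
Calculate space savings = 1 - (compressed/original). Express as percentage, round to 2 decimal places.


ratio = compressed/original = 77615/81523 = 0.952063
savings = 1 - ratio = 1 - 0.952063 = 0.047937
as a percentage: 0.047937 * 100 = 4.79%

Space savings = 1 - 77615/81523 = 4.79%


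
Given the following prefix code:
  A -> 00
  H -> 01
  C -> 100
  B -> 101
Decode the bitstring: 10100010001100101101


Decoding step by step:
Bits 101 -> B
Bits 00 -> A
Bits 01 -> H
Bits 00 -> A
Bits 01 -> H
Bits 100 -> C
Bits 101 -> B
Bits 101 -> B


Decoded message: BAHAHCBB


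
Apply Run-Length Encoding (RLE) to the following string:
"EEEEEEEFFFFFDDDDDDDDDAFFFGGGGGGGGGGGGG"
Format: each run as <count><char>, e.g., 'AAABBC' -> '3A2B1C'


Scanning runs left to right:
  i=0: run of 'E' x 7 -> '7E'
  i=7: run of 'F' x 5 -> '5F'
  i=12: run of 'D' x 9 -> '9D'
  i=21: run of 'A' x 1 -> '1A'
  i=22: run of 'F' x 3 -> '3F'
  i=25: run of 'G' x 13 -> '13G'

RLE = 7E5F9D1A3F13G


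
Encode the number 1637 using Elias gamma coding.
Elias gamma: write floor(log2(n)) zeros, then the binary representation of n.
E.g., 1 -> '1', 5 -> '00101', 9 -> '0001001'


num_bits = floor(log2(1637)) + 1 = 11
leading_zeros = num_bits - 1 = 10
binary(1637) = 11001100101

Elias gamma(1637) = '0000000000' + '11001100101' = 000000000011001100101 (21 bits)


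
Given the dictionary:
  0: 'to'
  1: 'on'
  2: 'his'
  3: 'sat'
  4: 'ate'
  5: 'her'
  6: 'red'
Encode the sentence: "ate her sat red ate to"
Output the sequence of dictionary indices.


Look up each word in the dictionary:
  'ate' -> 4
  'her' -> 5
  'sat' -> 3
  'red' -> 6
  'ate' -> 4
  'to' -> 0

Encoded: [4, 5, 3, 6, 4, 0]


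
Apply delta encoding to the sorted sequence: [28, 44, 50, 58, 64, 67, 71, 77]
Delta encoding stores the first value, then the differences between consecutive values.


First value: 28
Deltas:
  44 - 28 = 16
  50 - 44 = 6
  58 - 50 = 8
  64 - 58 = 6
  67 - 64 = 3
  71 - 67 = 4
  77 - 71 = 6


Delta encoded: [28, 16, 6, 8, 6, 3, 4, 6]


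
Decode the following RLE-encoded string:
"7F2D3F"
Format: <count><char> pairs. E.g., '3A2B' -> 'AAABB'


Expanding each <count><char> pair:
  7F -> 'FFFFFFF'
  2D -> 'DD'
  3F -> 'FFF'

Decoded = FFFFFFFDDFFF


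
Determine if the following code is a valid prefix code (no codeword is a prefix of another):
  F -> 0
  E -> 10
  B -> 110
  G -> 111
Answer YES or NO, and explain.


Checking each pair (does one codeword prefix another?):
  F='0' vs E='10': no prefix
  F='0' vs B='110': no prefix
  F='0' vs G='111': no prefix
  E='10' vs F='0': no prefix
  E='10' vs B='110': no prefix
  E='10' vs G='111': no prefix
  B='110' vs F='0': no prefix
  B='110' vs E='10': no prefix
  B='110' vs G='111': no prefix
  G='111' vs F='0': no prefix
  G='111' vs E='10': no prefix
  G='111' vs B='110': no prefix
No violation found over all pairs.

YES -- this is a valid prefix code. No codeword is a prefix of any other codeword.


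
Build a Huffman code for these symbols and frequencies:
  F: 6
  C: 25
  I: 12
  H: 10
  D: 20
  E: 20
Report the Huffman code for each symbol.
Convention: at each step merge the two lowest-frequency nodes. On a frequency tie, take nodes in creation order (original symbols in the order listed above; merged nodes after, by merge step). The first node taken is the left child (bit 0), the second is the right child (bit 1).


Huffman tree construction:
Step 1: Merge F(6) + H(10) = 16
Step 2: Merge I(12) + (F+H)(16) = 28
Step 3: Merge D(20) + E(20) = 40
Step 4: Merge C(25) + (I+(F+H))(28) = 53
Step 5: Merge (D+E)(40) + (C+(I+(F+H)))(53) = 93
Read each symbol's code off the tree from the root (left child = 0, right child = 1).

Codes:
  F: 1110 (length 4)
  C: 10 (length 2)
  I: 110 (length 3)
  H: 1111 (length 4)
  D: 00 (length 2)
  E: 01 (length 2)
Average code length: 230/93 = 2.4731 bits/symbol


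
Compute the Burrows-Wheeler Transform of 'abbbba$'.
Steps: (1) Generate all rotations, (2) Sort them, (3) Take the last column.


Rotations (sorted):
  0: $abbbba -> last char: a
  1: a$abbbb -> last char: b
  2: abbbba$ -> last char: $
  3: ba$abbb -> last char: b
  4: bba$abb -> last char: b
  5: bbba$ab -> last char: b
  6: bbbba$a -> last char: a


BWT = ab$bbba


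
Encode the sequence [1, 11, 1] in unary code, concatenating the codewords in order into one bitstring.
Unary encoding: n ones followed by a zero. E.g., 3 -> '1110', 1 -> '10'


Encode each number as n ones followed by a terminating 0:
  1 -> 10 (2 bits)
  11 -> 111111111110 (12 bits)
  1 -> 10 (2 bits)
Total length = 2 + 12 + 2 = 16 bits.

Unary([1, 11, 1]) = 1011111111111010 (16 bits)


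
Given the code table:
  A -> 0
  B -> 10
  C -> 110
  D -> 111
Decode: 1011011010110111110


Decoding:
10 -> B
110 -> C
110 -> C
10 -> B
110 -> C
111 -> D
110 -> C


Result: BCCBCDC


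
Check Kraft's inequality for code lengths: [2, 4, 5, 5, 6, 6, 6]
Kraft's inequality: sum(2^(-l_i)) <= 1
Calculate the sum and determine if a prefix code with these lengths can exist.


Sum = 2^(-2) + 2^(-4) + 2^(-5) + 2^(-5) + 2^(-6) + 2^(-6) + 2^(-6)
    = 0.25 + 0.0625 + 0.03125 + 0.03125 + 0.015625 + 0.015625 + 0.015625
    = 27/64 = 0.421875
Since 0.421875 <= 1, Kraft's inequality IS satisfied.
A prefix code with these lengths CAN exist.

Kraft sum = 0.421875. Satisfied.


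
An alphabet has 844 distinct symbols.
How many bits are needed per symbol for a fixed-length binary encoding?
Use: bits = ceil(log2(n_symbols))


log2(844) = 9.7211
Bracket: 2^9 = 512 < 844 <= 2^10 = 1024
So ceil(log2(844)) = 10

bits = ceil(log2(844)) = ceil(9.7211) = 10 bits


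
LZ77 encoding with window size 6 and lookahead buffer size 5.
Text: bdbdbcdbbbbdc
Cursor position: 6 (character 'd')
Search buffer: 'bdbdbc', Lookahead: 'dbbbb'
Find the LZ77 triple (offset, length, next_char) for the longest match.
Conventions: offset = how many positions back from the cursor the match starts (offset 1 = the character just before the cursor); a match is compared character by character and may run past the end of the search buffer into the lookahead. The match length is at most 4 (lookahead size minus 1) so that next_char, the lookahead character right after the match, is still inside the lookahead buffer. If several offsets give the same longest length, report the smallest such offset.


Try each offset into the search buffer:
  offset=1 (pos 5, char 'c'): match length 0
  offset=2 (pos 4, char 'b'): match length 0
  offset=3 (pos 3, char 'd'): match length 2
  offset=4 (pos 2, char 'b'): match length 0
  offset=5 (pos 1, char 'd'): match length 2
  offset=6 (pos 0, char 'b'): match length 0
Longest match has length 2, found at offsets 3, 5; take the smallest, offset 3.
next_char = character at position 6 + 2 = 8 -> 'b'

Best match: offset=3, length=2 (matching 'db' starting at position 3)
LZ77 triple: (3, 2, 'b')


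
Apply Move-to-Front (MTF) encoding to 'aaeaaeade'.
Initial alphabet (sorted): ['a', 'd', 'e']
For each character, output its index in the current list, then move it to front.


MTF encoding:
'a': index 0 in ['a', 'd', 'e'] -> ['a', 'd', 'e']
'a': index 0 in ['a', 'd', 'e'] -> ['a', 'd', 'e']
'e': index 2 in ['a', 'd', 'e'] -> ['e', 'a', 'd']
'a': index 1 in ['e', 'a', 'd'] -> ['a', 'e', 'd']
'a': index 0 in ['a', 'e', 'd'] -> ['a', 'e', 'd']
'e': index 1 in ['a', 'e', 'd'] -> ['e', 'a', 'd']
'a': index 1 in ['e', 'a', 'd'] -> ['a', 'e', 'd']
'd': index 2 in ['a', 'e', 'd'] -> ['d', 'a', 'e']
'e': index 2 in ['d', 'a', 'e'] -> ['e', 'd', 'a']


Output: [0, 0, 2, 1, 0, 1, 1, 2, 2]


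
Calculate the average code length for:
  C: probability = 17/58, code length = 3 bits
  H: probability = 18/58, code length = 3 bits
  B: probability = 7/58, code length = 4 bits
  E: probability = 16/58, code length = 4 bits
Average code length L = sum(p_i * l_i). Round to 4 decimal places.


Weighted contributions p_i * l_i:
  C: (17/58) * 3 = 51/58
  H: (18/58) * 3 = 54/58
  B: (7/58) * 4 = 28/58
  E: (16/58) * 4 = 64/58
Sum = (51 + 54 + 28 + 64)/58 = 197/58

L = 197/58 = 3.3966 bits/symbol


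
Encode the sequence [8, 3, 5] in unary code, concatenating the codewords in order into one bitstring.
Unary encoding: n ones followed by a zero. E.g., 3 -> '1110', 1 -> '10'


Encode each number as n ones followed by a terminating 0:
  8 -> 111111110 (9 bits)
  3 -> 1110 (4 bits)
  5 -> 111110 (6 bits)
Total length = 9 + 4 + 6 = 19 bits.

Unary([8, 3, 5]) = 1111111101110111110 (19 bits)


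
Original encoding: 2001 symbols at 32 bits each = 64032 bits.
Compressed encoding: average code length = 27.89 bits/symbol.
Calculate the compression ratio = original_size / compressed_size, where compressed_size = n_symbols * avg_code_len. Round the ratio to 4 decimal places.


original_size = n_symbols * orig_bits = 2001 * 32 = 64032 bits
compressed_size = n_symbols * avg_code_len = 2001 * 27.89 = 55807.89 bits
ratio = original_size / compressed_size = 64032 / 55807.89 = 1.1474

Compression ratio = 1.1474


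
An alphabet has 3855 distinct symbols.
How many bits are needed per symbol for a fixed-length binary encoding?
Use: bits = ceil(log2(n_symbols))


log2(3855) = 11.9125
Bracket: 2^11 = 2048 < 3855 <= 2^12 = 4096
So ceil(log2(3855)) = 12

bits = ceil(log2(3855)) = ceil(11.9125) = 12 bits


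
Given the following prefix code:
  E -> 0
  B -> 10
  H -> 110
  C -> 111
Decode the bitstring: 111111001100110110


Decoding step by step:
Bits 111 -> C
Bits 111 -> C
Bits 0 -> E
Bits 0 -> E
Bits 110 -> H
Bits 0 -> E
Bits 110 -> H
Bits 110 -> H


Decoded message: CCEEHEHH


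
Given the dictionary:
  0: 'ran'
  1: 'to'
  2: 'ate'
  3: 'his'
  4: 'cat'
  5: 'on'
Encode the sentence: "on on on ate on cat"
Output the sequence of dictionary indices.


Look up each word in the dictionary:
  'on' -> 5
  'on' -> 5
  'on' -> 5
  'ate' -> 2
  'on' -> 5
  'cat' -> 4

Encoded: [5, 5, 5, 2, 5, 4]


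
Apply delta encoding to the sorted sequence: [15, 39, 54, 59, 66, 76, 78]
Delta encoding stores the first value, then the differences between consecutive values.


First value: 15
Deltas:
  39 - 15 = 24
  54 - 39 = 15
  59 - 54 = 5
  66 - 59 = 7
  76 - 66 = 10
  78 - 76 = 2


Delta encoded: [15, 24, 15, 5, 7, 10, 2]


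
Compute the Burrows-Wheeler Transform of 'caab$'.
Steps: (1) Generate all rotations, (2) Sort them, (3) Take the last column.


Rotations (sorted):
  0: $caab -> last char: b
  1: aab$c -> last char: c
  2: ab$ca -> last char: a
  3: b$caa -> last char: a
  4: caab$ -> last char: $


BWT = bcaa$


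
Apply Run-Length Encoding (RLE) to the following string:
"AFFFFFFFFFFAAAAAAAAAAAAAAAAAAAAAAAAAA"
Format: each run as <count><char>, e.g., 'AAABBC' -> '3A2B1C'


Scanning runs left to right:
  i=0: run of 'A' x 1 -> '1A'
  i=1: run of 'F' x 10 -> '10F'
  i=11: run of 'A' x 26 -> '26A'

RLE = 1A10F26A


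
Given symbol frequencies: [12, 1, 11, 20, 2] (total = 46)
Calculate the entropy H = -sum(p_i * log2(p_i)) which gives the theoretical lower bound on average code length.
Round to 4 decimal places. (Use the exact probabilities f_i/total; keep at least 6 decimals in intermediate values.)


Per-symbol terms -p_i * log2(p_i) with p_i = f_i/46:
  p = 12/46 = 0.260870: log2(p) = -1.938599, -p*log2(p) = 0.505722
  p = 1/46 = 0.021739: log2(p) = -5.523562, -p*log2(p) = 0.120077
  p = 11/46 = 0.239130: log2(p) = -2.064130, -p*log2(p) = 0.493596
  p = 20/46 = 0.434783: log2(p) = -1.201634, -p*log2(p) = 0.522450
  p = 2/46 = 0.043478: log2(p) = -4.523562, -p*log2(p) = 0.196677
H = 0.505722 + 0.120077 + 0.493596 + 0.522450 + 0.196677 = 1.838522

H = 1.8385 bits/symbol


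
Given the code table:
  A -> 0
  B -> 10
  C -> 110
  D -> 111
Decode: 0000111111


Decoding:
0 -> A
0 -> A
0 -> A
0 -> A
111 -> D
111 -> D


Result: AAAADD


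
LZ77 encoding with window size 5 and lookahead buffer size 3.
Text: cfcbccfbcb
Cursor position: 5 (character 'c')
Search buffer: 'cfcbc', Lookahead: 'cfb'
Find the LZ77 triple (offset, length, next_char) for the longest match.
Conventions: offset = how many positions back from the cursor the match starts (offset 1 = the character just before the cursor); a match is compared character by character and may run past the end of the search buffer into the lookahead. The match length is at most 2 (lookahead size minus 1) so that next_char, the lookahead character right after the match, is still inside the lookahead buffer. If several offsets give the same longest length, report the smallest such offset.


Try each offset into the search buffer:
  offset=1 (pos 4, char 'c'): match length 1
  offset=2 (pos 3, char 'b'): match length 0
  offset=3 (pos 2, char 'c'): match length 1
  offset=4 (pos 1, char 'f'): match length 0
  offset=5 (pos 0, char 'c'): match length 2
Longest match has length 2 at offset 5.
next_char = character at position 5 + 2 = 7 -> 'b'

Best match: offset=5, length=2 (matching 'cf' starting at position 0)
LZ77 triple: (5, 2, 'b')


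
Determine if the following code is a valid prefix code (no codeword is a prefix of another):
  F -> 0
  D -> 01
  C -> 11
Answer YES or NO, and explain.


Checking each pair (does one codeword prefix another?):
  F='0' vs D='01': prefix -- VIOLATION

NO -- this is NOT a valid prefix code. F (0) is a prefix of D (01).


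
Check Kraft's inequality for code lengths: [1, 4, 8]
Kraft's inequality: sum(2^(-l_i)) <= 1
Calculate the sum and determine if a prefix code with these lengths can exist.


Sum = 2^(-1) + 2^(-4) + 2^(-8)
    = 0.5 + 0.0625 + 0.00390625
    = 145/256 = 0.56640625
Since 0.56640625 <= 1, Kraft's inequality IS satisfied.
A prefix code with these lengths CAN exist.

Kraft sum = 0.56640625. Satisfied.


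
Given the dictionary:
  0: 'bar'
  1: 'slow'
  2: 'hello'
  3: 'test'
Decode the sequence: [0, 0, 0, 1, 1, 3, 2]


Look up each index in the dictionary:
  0 -> 'bar'
  0 -> 'bar'
  0 -> 'bar'
  1 -> 'slow'
  1 -> 'slow'
  3 -> 'test'
  2 -> 'hello'

Decoded: "bar bar bar slow slow test hello"


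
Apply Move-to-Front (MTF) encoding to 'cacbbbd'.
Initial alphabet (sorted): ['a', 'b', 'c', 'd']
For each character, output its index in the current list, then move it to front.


MTF encoding:
'c': index 2 in ['a', 'b', 'c', 'd'] -> ['c', 'a', 'b', 'd']
'a': index 1 in ['c', 'a', 'b', 'd'] -> ['a', 'c', 'b', 'd']
'c': index 1 in ['a', 'c', 'b', 'd'] -> ['c', 'a', 'b', 'd']
'b': index 2 in ['c', 'a', 'b', 'd'] -> ['b', 'c', 'a', 'd']
'b': index 0 in ['b', 'c', 'a', 'd'] -> ['b', 'c', 'a', 'd']
'b': index 0 in ['b', 'c', 'a', 'd'] -> ['b', 'c', 'a', 'd']
'd': index 3 in ['b', 'c', 'a', 'd'] -> ['d', 'b', 'c', 'a']


Output: [2, 1, 1, 2, 0, 0, 3]


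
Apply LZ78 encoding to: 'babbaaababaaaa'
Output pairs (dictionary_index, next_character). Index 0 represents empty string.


LZ78 encoding steps:
Dictionary: {0: ''}
Step 1: w='' (idx 0), next='b' -> output (0, 'b'), add 'b' as idx 1
Step 2: w='' (idx 0), next='a' -> output (0, 'a'), add 'a' as idx 2
Step 3: w='b' (idx 1), next='b' -> output (1, 'b'), add 'bb' as idx 3
Step 4: w='a' (idx 2), next='a' -> output (2, 'a'), add 'aa' as idx 4
Step 5: w='a' (idx 2), next='b' -> output (2, 'b'), add 'ab' as idx 5
Step 6: w='ab' (idx 5), next='a' -> output (5, 'a'), add 'aba' as idx 6
Step 7: w='aa' (idx 4), next='a' -> output (4, 'a'), add 'aaa' as idx 7


Encoded: [(0, 'b'), (0, 'a'), (1, 'b'), (2, 'a'), (2, 'b'), (5, 'a'), (4, 'a')]


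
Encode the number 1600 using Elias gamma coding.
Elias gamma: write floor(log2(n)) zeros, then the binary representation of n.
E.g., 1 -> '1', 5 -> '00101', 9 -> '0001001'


num_bits = floor(log2(1600)) + 1 = 11
leading_zeros = num_bits - 1 = 10
binary(1600) = 11001000000

Elias gamma(1600) = '0000000000' + '11001000000' = 000000000011001000000 (21 bits)


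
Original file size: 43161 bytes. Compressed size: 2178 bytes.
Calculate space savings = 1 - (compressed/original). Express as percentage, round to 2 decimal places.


ratio = compressed/original = 2178/43161 = 0.050462
savings = 1 - ratio = 1 - 0.050462 = 0.949538
as a percentage: 0.949538 * 100 = 94.95%

Space savings = 1 - 2178/43161 = 94.95%


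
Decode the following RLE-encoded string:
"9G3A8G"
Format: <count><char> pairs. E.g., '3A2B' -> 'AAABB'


Expanding each <count><char> pair:
  9G -> 'GGGGGGGGG'
  3A -> 'AAA'
  8G -> 'GGGGGGGG'

Decoded = GGGGGGGGGAAAGGGGGGGG


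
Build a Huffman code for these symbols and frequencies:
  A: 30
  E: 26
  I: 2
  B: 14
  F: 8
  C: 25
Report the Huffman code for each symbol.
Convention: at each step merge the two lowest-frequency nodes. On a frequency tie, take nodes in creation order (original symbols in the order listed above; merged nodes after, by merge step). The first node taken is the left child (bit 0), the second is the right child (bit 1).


Huffman tree construction:
Step 1: Merge I(2) + F(8) = 10
Step 2: Merge (I+F)(10) + B(14) = 24
Step 3: Merge ((I+F)+B)(24) + C(25) = 49
Step 4: Merge E(26) + A(30) = 56
Step 5: Merge (((I+F)+B)+C)(49) + (E+A)(56) = 105
Read each symbol's code off the tree from the root (left child = 0, right child = 1).

Codes:
  A: 11 (length 2)
  E: 10 (length 2)
  I: 0000 (length 4)
  B: 001 (length 3)
  F: 0001 (length 4)
  C: 01 (length 2)
Average code length: 244/105 = 2.3238 bits/symbol


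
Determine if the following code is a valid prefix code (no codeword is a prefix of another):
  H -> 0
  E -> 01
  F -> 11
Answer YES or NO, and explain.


Checking each pair (does one codeword prefix another?):
  H='0' vs E='01': prefix -- VIOLATION

NO -- this is NOT a valid prefix code. H (0) is a prefix of E (01).


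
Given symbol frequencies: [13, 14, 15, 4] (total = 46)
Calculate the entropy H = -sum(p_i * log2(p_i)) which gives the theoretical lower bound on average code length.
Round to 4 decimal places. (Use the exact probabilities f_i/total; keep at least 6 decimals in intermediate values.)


Per-symbol terms -p_i * log2(p_i) with p_i = f_i/46:
  p = 13/46 = 0.282609: log2(p) = -1.823122, -p*log2(p) = 0.515230
  p = 14/46 = 0.304348: log2(p) = -1.716207, -p*log2(p) = 0.522324
  p = 15/46 = 0.326087: log2(p) = -1.616671, -p*log2(p) = 0.527175
  p = 4/46 = 0.086957: log2(p) = -3.523562, -p*log2(p) = 0.306397
H = 0.515230 + 0.522324 + 0.527175 + 0.306397 = 1.871126

H = 1.8711 bits/symbol
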